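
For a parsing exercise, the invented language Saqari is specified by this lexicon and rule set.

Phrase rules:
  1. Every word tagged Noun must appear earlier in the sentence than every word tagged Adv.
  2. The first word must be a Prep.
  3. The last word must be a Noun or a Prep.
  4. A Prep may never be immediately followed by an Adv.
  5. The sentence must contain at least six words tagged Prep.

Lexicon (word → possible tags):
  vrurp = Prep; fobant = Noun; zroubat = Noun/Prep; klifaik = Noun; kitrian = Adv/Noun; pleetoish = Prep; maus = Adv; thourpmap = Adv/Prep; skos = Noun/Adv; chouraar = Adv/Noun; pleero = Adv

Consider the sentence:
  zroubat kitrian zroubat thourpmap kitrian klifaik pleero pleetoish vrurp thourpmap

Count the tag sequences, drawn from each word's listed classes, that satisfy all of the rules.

Candidates per position — 1:zroubat {Noun,Prep}; 2:kitrian {Adv,Noun}; 3:zroubat {Noun,Prep}; 4:thourpmap {Adv,Prep}; 5:kitrian {Adv,Noun}; 6:klifaik {Noun}; 7:pleero {Adv}; 8:pleetoish {Prep}; 9:vrurp {Prep}; 10:thourpmap {Adv,Prep}.
There are 64 candidate sequences in total.
The sequences that satisfy every rule: Prep Noun Prep Prep Noun Noun Adv Prep Prep Prep.
Count = 1.

1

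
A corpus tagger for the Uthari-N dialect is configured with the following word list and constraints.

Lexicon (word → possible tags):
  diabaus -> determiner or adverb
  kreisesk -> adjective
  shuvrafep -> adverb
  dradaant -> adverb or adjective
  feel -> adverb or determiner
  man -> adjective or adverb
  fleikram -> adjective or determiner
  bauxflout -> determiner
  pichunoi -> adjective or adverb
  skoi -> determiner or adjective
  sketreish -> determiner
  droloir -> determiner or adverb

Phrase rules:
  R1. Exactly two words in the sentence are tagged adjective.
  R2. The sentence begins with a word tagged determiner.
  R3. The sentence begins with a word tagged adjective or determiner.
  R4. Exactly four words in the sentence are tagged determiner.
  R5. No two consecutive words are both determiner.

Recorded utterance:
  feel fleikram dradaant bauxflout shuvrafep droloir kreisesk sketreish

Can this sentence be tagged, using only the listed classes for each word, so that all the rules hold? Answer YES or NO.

YES

Candidates per position — 1:feel {adverb,determiner}; 2:fleikram {adjective,determiner}; 3:dradaant {adverb,adjective}; 4:bauxflout {determiner}; 5:shuvrafep {adverb}; 6:droloir {determiner,adverb}; 7:kreisesk {adjective}; 8:sketreish {determiner}.
One satisfying assignment: determiner adjective adverb determiner adverb determiner adjective determiner.
Rule-by-rule: rule 1 holds; rule 2 holds; rule 3 holds; rule 4 holds; rule 5 holds.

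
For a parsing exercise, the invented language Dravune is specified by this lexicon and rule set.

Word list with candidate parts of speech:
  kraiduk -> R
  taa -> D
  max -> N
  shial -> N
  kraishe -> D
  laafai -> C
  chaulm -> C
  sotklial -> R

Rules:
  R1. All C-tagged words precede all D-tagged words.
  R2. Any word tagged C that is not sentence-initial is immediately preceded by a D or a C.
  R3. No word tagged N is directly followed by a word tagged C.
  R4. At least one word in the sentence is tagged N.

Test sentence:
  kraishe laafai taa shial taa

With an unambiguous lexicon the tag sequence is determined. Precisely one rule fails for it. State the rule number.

1

Fixed tagging: D C D N D.
Rule check: R1 fail, R2 pass, R3 pass, R4 pass.
Only rule 1 fails.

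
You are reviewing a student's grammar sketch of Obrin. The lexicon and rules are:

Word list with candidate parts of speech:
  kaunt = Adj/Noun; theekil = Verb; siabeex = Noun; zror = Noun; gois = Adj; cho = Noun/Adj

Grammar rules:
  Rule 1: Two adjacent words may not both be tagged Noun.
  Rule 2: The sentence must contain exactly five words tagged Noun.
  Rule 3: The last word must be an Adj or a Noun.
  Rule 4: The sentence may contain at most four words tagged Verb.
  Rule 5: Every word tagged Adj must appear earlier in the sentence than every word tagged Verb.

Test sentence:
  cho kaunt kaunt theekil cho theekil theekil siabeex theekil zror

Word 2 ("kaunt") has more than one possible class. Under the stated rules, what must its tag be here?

Candidates per position — 1:cho {Noun,Adj}; 2:kaunt {Adj,Noun}; 3:kaunt {Adj,Noun}; 4:theekil {Verb}; 5:cho {Noun,Adj}; 6:theekil {Verb}; 7:theekil {Verb}; 8:siabeex {Noun}; 9:theekil {Verb}; 10:zror {Noun}.
If word 5 were Adj, no tagging could satisfy rule 5; so word 5 is Noun.
Position 2: the remaining choice is settled jointly with positions 1, 3 — only Adj at position 2 is part of a tagging that satisfies every rule.
The unique satisfying tagging is: Noun Adj Noun Verb Noun Verb Verb Noun Verb Noun.
Verifying each rule — rule 1 ok; rule 2 ok; rule 3 ok; rule 4 ok; rule 5 ok.

Adj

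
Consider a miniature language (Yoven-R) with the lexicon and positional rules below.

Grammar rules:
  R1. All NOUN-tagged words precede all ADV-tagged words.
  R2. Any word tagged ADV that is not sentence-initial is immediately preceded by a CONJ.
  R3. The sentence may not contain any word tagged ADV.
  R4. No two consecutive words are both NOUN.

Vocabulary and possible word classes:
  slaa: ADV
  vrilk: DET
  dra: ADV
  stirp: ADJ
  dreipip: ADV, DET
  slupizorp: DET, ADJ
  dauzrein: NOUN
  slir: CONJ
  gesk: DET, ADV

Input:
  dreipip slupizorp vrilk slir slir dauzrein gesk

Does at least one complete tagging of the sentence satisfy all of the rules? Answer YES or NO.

YES

Candidates per position — 1:dreipip {ADV,DET}; 2:slupizorp {DET,ADJ}; 3:vrilk {DET}; 4:slir {CONJ}; 5:slir {CONJ}; 6:dauzrein {NOUN}; 7:gesk {DET,ADV}.
One satisfying assignment: DET DET DET CONJ CONJ NOUN DET.
Rule-by-rule: rule 1 ✓; rule 2 ✓; rule 3 ✓; rule 4 ✓.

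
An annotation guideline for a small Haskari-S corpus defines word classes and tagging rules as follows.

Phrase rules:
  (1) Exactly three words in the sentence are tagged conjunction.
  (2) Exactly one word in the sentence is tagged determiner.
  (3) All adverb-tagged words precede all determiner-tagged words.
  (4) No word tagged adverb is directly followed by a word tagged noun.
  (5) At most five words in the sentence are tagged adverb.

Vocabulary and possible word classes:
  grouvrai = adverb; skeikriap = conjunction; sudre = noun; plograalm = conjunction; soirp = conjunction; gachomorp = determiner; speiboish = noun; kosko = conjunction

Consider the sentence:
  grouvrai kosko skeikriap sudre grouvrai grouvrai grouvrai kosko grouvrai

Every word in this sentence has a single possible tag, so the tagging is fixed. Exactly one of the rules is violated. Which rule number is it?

2

Fixed tagging: adverb conjunction conjunction noun adverb adverb adverb conjunction adverb.
Rule check: R1 holds, R2 violated, R3 holds, R4 holds, R5 holds.
Only rule 2 fails.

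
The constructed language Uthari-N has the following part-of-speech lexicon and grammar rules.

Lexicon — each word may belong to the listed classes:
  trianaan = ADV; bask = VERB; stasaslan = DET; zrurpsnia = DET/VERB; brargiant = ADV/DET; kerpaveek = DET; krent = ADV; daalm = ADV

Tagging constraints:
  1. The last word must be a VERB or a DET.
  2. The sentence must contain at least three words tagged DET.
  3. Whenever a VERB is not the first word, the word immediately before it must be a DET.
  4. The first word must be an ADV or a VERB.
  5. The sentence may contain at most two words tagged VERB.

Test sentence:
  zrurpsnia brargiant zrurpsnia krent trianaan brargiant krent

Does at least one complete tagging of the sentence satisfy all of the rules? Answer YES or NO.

Candidates per position — 1:zrurpsnia {DET,VERB}; 2:brargiant {ADV,DET}; 3:zrurpsnia {DET,VERB}; 4:krent {ADV}; 5:trianaan {ADV}; 6:brargiant {ADV,DET}; 7:krent {ADV}.
Rule 1 cannot be satisfied by any choice of tags from the lexicon.
So there is no consistent tagging.

NO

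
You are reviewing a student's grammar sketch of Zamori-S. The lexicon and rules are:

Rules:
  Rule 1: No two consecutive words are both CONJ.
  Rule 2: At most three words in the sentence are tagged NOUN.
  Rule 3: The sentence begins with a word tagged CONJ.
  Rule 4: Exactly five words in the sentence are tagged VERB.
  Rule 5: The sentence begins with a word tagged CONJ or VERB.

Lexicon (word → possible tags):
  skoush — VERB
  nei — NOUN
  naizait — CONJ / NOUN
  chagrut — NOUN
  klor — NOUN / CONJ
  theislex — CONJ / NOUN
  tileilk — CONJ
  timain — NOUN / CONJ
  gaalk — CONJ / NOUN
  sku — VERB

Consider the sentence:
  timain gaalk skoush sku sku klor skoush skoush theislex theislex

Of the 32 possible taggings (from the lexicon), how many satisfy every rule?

Candidates per position — 1:timain {NOUN,CONJ}; 2:gaalk {CONJ,NOUN}; 3:skoush {VERB}; 4:sku {VERB}; 5:sku {VERB}; 6:klor {NOUN,CONJ}; 7:skoush {VERB}; 8:skoush {VERB}; 9:theislex {CONJ,NOUN}; 10:theislex {CONJ,NOUN}.
There are 32 candidate sequences in total.
The sequences that satisfy every rule: CONJ NOUN VERB VERB VERB NOUN VERB VERB CONJ NOUN; CONJ NOUN VERB VERB VERB NOUN VERB VERB NOUN CONJ; CONJ NOUN VERB VERB VERB CONJ VERB VERB CONJ NOUN; CONJ NOUN VERB VERB VERB CONJ VERB VERB NOUN CONJ; CONJ NOUN VERB VERB VERB CONJ VERB VERB NOUN NOUN.
Count = 5.

5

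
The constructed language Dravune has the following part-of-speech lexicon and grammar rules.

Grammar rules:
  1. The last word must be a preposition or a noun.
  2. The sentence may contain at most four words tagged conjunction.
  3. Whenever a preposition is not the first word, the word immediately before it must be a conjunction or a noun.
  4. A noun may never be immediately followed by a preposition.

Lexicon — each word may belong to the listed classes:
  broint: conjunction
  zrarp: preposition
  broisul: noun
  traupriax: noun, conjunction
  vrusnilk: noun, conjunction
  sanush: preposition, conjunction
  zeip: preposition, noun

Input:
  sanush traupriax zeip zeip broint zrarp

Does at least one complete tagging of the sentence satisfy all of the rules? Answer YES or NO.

YES

Candidates per position — 1:sanush {preposition,conjunction}; 2:traupriax {noun,conjunction}; 3:zeip {preposition,noun}; 4:zeip {preposition,noun}; 5:broint {conjunction}; 6:zrarp {preposition}.
One satisfying assignment: preposition noun noun noun conjunction preposition.
Checking: rule 1 ✓; rule 2 ✓; rule 3 ✓; rule 4 ✓.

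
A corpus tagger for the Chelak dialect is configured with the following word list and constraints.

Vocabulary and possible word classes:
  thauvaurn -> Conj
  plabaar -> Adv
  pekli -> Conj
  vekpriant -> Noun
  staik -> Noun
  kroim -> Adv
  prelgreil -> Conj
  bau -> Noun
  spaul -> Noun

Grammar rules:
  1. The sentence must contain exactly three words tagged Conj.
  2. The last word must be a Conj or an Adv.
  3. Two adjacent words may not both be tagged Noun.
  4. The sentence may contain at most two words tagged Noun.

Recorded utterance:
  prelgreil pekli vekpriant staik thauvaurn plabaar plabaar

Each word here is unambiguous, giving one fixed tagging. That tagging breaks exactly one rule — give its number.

3

Fixed tagging: Conj Conj Noun Noun Conj Adv Adv.
Applying the rules: R1 ok, R2 ok, R3 fails, R4 ok.
Only rule 3 fails.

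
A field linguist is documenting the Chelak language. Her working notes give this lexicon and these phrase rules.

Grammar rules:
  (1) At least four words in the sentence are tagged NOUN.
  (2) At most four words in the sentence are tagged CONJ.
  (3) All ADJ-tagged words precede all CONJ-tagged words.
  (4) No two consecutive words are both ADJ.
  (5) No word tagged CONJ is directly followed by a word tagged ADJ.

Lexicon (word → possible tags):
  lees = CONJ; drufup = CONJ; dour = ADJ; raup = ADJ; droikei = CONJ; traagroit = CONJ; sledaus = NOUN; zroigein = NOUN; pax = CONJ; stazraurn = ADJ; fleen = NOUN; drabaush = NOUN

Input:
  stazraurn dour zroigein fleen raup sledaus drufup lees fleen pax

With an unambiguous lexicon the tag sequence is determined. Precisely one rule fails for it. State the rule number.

4

Fixed tagging: ADJ ADJ NOUN NOUN ADJ NOUN CONJ CONJ NOUN CONJ.
Applying the rules: R1 pass, R2 pass, R3 pass, R4 fail, R5 pass.
Only rule 4 fails.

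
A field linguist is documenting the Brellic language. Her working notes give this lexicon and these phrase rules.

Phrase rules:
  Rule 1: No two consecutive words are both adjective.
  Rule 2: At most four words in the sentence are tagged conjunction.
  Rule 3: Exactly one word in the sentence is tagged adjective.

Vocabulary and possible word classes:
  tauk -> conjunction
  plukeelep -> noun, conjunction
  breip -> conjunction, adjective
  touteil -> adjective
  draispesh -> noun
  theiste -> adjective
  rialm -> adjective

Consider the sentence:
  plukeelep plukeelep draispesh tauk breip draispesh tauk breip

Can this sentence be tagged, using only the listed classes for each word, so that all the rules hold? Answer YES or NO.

Candidates per position — 1:plukeelep {noun,conjunction}; 2:plukeelep {noun,conjunction}; 3:draispesh {noun}; 4:tauk {conjunction}; 5:breip {conjunction,adjective}; 6:draispesh {noun}; 7:tauk {conjunction}; 8:breip {conjunction,adjective}.
One satisfying assignment: noun conjunction noun conjunction adjective noun conjunction conjunction.
Verifying each rule — rule 1 ✓; rule 2 ✓; rule 3 ✓.

YES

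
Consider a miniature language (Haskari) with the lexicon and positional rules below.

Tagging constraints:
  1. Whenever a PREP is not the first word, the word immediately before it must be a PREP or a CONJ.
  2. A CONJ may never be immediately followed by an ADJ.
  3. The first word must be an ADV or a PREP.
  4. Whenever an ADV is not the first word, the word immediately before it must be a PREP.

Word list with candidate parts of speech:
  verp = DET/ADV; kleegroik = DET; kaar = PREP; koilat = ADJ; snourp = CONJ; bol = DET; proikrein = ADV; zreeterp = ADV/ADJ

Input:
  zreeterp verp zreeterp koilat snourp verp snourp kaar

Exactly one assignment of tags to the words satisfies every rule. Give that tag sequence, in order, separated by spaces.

Candidates per position — 1:zreeterp {ADV,ADJ}; 2:verp {DET,ADV}; 3:zreeterp {ADV,ADJ}; 4:koilat {ADJ}; 5:snourp {CONJ}; 6:verp {DET,ADV}; 7:snourp {CONJ}; 8:kaar {PREP}.
Word 1 cannot be ADJ — rule 3 would then fail for every completion. It is ADV.
Word 2 cannot be ADV — rule 4 would then fail for every completion. It is DET.
Word 3 cannot be ADV — rule 4 would then fail for every completion. It is ADJ.
Word 6 cannot be ADV — rule 4 would then fail for every completion. It is DET.
So the tagging must be: ADV DET ADJ ADJ CONJ DET CONJ PREP.
Verifying each rule — rule 1 holds; rule 2 holds; rule 3 holds; rule 4 holds.

ADV DET ADJ ADJ CONJ DET CONJ PREP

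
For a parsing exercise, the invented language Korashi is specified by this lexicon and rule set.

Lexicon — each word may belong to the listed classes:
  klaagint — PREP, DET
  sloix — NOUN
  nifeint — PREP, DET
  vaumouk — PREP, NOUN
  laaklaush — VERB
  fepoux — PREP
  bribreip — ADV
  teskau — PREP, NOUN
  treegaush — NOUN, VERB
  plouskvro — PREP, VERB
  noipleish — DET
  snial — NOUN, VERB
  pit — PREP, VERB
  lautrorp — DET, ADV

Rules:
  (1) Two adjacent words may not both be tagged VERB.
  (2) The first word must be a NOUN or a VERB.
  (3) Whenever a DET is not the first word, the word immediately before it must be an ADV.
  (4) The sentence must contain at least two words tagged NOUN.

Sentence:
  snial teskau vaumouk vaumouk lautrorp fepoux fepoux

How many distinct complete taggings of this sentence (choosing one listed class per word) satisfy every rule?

11

Candidates per position — 1:snial {NOUN,VERB}; 2:teskau {PREP,NOUN}; 3:vaumouk {PREP,NOUN}; 4:vaumouk {PREP,NOUN}; 5:lautrorp {DET,ADV}; 6:fepoux {PREP}; 7:fepoux {PREP}.
There are 32 candidate sequences in total.
Checking each against the rules leaves 11 sequences.
Count = 11.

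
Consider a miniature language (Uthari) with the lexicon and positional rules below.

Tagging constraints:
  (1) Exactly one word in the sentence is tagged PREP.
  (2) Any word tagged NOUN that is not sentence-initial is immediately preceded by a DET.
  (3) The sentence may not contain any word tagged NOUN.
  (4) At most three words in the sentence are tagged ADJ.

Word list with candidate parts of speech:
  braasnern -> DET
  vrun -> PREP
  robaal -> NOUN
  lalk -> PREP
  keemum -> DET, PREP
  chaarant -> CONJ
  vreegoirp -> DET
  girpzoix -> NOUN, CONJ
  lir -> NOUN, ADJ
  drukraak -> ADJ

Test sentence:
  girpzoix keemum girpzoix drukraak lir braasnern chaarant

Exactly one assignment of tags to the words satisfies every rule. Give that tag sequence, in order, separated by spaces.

CONJ PREP CONJ ADJ ADJ DET CONJ

Candidates per position — 1:girpzoix {NOUN,CONJ}; 2:keemum {DET,PREP}; 3:girpzoix {NOUN,CONJ}; 4:drukraak {ADJ}; 5:lir {NOUN,ADJ}; 6:braasnern {DET}; 7:chaarant {CONJ}.
If word 1 were NOUN, no tagging could satisfy rule 3; so word 1 is CONJ.
If word 2 were DET, no tagging could satisfy rule 1; so word 2 is PREP.
If word 3 were NOUN, no tagging could satisfy rule 2; so word 3 is CONJ.
If word 5 were NOUN, no tagging could satisfy rule 2; so word 5 is ADJ.
That leaves exactly one tagging: CONJ PREP CONJ ADJ ADJ DET CONJ.
Rule-by-rule: rule 1 ✓; rule 2 ✓; rule 3 ✓; rule 4 ✓.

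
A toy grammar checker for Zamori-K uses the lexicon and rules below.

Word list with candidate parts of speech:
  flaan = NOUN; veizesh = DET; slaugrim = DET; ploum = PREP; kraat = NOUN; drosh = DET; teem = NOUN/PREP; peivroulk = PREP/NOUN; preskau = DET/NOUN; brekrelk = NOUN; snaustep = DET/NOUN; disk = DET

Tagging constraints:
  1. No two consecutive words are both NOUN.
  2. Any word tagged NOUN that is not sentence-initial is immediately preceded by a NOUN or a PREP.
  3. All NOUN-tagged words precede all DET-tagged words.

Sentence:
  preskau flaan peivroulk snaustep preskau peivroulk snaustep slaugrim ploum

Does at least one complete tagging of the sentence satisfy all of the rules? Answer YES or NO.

Candidates per position — 1:preskau {DET,NOUN}; 2:flaan {NOUN}; 3:peivroulk {PREP,NOUN}; 4:snaustep {DET,NOUN}; 5:preskau {DET,NOUN}; 6:peivroulk {PREP,NOUN}; 7:snaustep {DET,NOUN}; 8:slaugrim {DET}; 9:ploum {PREP}.
Every candidate sequence violates at least one rule; no consistent tagging exists.

NO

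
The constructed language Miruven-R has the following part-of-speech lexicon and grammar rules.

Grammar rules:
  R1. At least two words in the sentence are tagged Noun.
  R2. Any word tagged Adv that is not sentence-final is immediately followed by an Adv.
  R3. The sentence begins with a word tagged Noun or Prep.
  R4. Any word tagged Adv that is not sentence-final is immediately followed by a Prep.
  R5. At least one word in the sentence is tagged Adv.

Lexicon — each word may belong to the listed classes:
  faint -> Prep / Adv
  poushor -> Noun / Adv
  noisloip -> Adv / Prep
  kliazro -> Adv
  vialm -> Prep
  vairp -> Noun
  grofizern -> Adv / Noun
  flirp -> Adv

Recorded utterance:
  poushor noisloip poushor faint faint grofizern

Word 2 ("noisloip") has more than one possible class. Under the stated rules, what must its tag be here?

Prep

Candidates per position — 1:poushor {Noun,Adv}; 2:noisloip {Adv,Prep}; 3:poushor {Noun,Adv}; 4:faint {Prep,Adv}; 5:faint {Prep,Adv}; 6:grofizern {Adv,Noun}.
Position 1: tagging it Adv would leave rule 3 unsatisfiable, so it must be Noun.
Position 2: tagging it Adv would leave rule 4 unsatisfiable, so it must be Prep.
Position 5: tagging it Adv would leave rule 4 unsatisfiable, so it must be Prep.
Position 3: tagging it Adv would leave rule 2 unsatisfiable, so it must be Noun.
Position 4: tagging it Adv would leave rule 2 unsatisfiable, so it must be Prep.
Position 6: tagging it Noun would leave rule 5 unsatisfiable, so it must be Adv.
The unique satisfying tagging is: Noun Prep Noun Prep Prep Adv.
Verifying each rule — rule 1 holds; rule 2 holds; rule 3 holds; rule 4 holds; rule 5 holds.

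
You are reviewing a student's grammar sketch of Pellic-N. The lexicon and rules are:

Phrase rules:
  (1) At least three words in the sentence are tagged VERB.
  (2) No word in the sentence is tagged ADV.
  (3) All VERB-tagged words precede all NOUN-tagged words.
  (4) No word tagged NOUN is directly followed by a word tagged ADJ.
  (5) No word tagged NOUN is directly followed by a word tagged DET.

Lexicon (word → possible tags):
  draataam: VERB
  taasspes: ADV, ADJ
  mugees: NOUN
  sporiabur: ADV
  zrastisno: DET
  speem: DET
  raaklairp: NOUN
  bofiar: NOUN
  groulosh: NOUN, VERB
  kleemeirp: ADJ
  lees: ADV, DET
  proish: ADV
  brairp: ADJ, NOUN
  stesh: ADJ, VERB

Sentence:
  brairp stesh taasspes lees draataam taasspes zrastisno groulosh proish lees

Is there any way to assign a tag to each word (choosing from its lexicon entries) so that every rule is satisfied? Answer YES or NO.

NO

Candidates per position — 1:brairp {ADJ,NOUN}; 2:stesh {ADJ,VERB}; 3:taasspes {ADV,ADJ}; 4:lees {ADV,DET}; 5:draataam {VERB}; 6:taasspes {ADV,ADJ}; 7:zrastisno {DET}; 8:groulosh {NOUN,VERB}; 9:proish {ADV}; 10:lees {ADV,DET}.
Rule 2 cannot be satisfied by any choice of tags from the lexicon.
So there is no consistent tagging.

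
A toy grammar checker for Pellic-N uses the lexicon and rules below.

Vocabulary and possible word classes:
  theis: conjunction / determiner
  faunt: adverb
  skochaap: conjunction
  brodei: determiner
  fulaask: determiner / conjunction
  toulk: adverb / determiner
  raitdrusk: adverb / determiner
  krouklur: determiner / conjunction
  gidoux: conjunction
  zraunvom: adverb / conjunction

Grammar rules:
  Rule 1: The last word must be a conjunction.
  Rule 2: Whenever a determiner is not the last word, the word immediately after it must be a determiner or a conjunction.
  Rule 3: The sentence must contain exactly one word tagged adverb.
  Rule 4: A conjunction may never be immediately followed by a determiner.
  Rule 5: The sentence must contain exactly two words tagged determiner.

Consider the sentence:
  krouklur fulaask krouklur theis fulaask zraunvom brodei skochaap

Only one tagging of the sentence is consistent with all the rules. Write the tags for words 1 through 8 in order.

determiner conjunction conjunction conjunction conjunction adverb determiner conjunction

Candidates per position — 1:krouklur {determiner,conjunction}; 2:fulaask {determiner,conjunction}; 3:krouklur {determiner,conjunction}; 4:theis {conjunction,determiner}; 5:fulaask {determiner,conjunction}; 6:zraunvom {adverb,conjunction}; 7:brodei {determiner}; 8:skochaap {conjunction}.
Position 6: tagging it conjunction would leave rule 3 unsatisfiable, so it must be adverb.
Position 5: tagging it determiner would leave rule 2 unsatisfiable, so it must be conjunction.
The remaining ambiguous positions (1, 2, 3, 4) are resolved jointly — only one combination satisfies every rule.
That leaves exactly one tagging: determiner conjunction conjunction conjunction conjunction adverb determiner conjunction.
Rule-by-rule: rule 1 satisfied; rule 2 satisfied; rule 3 satisfied; rule 4 satisfied; rule 5 satisfied.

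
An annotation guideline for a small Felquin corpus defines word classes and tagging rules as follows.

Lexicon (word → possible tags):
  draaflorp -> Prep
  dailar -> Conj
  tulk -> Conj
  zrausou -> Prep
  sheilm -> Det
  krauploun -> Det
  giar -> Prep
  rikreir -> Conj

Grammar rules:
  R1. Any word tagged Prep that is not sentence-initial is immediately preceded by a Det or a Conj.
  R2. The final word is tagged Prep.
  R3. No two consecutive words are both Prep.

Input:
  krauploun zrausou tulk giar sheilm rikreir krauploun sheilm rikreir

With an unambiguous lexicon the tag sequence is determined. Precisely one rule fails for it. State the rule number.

Fixed tagging: Det Prep Conj Prep Det Conj Det Det Conj.
Checking each rule: R1 ok, R2 fails, R3 ok.
Only rule 2 fails.

2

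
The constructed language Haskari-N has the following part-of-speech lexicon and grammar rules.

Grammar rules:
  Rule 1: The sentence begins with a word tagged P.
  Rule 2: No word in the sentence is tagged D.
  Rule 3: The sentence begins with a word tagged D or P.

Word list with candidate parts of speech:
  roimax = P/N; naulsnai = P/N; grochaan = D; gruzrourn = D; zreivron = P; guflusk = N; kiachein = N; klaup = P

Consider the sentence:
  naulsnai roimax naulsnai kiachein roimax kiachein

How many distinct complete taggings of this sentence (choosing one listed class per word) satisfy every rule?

Candidates per position — 1:naulsnai {P,N}; 2:roimax {P,N}; 3:naulsnai {P,N}; 4:kiachein {N}; 5:roimax {P,N}; 6:kiachein {N}.
There are 16 candidate sequences in total.
Checking each against the rules leaves 8 sequences.
Count = 8.

8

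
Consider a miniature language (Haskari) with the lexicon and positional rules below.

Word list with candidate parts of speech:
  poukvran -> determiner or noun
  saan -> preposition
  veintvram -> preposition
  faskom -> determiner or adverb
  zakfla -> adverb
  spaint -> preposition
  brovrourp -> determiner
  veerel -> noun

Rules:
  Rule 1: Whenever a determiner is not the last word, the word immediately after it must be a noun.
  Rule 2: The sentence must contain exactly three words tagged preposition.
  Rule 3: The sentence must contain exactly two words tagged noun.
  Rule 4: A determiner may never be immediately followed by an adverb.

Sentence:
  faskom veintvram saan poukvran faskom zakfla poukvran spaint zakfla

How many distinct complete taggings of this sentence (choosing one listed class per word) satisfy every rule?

1

Candidates per position — 1:faskom {determiner,adverb}; 2:veintvram {preposition}; 3:saan {preposition}; 4:poukvran {determiner,noun}; 5:faskom {determiner,adverb}; 6:zakfla {adverb}; 7:poukvran {determiner,noun}; 8:spaint {preposition}; 9:zakfla {adverb}.
There are 16 candidate sequences in total.
The sequences that satisfy every rule: adverb preposition preposition noun adverb adverb noun preposition adverb.
Count = 1.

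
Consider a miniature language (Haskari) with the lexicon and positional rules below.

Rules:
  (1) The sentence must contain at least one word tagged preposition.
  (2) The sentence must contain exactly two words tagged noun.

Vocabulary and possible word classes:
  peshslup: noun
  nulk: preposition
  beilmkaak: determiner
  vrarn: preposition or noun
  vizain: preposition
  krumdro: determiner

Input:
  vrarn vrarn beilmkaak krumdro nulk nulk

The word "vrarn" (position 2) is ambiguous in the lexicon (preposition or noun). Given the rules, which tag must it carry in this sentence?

noun

Candidates per position — 1:vrarn {preposition,noun}; 2:vrarn {preposition,noun}; 3:beilmkaak {determiner}; 4:krumdro {determiner}; 5:nulk {preposition}; 6:nulk {preposition}.
Position 1: preposition is ruled out by rule 2; that leaves noun.
Position 2: preposition is ruled out by rule 2; that leaves noun.
So the tagging must be: noun noun determiner determiner preposition preposition.
Rule-by-rule: rule 1 holds; rule 2 holds.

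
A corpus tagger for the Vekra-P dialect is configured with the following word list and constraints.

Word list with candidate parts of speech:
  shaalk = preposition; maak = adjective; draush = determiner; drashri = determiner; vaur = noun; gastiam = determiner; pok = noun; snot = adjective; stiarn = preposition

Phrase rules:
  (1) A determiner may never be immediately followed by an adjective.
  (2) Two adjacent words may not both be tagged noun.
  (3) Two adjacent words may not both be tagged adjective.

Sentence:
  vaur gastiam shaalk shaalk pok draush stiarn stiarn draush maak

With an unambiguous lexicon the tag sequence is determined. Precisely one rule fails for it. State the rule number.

1

Fixed tagging: noun determiner preposition preposition noun determiner preposition preposition determiner adjective.
Rule check: R1 fails, R2 ok, R3 ok.
Only rule 1 fails.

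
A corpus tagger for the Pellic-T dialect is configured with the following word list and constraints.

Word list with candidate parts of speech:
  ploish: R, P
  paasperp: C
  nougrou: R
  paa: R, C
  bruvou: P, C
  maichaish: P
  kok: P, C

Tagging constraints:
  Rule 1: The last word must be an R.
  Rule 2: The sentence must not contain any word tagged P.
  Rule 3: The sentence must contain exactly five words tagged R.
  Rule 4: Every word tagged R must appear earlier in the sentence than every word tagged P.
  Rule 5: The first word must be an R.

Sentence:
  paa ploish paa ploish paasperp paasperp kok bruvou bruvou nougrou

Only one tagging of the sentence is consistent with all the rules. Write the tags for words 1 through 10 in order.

R R R R C C C C C R

Candidates per position — 1:paa {R,C}; 2:ploish {R,P}; 3:paa {R,C}; 4:ploish {R,P}; 5:paasperp {C}; 6:paasperp {C}; 7:kok {P,C}; 8:bruvou {P,C}; 9:bruvou {P,C}; 10:nougrou {R}.
At position 1, choosing C makes rule 3 impossible to satisfy; hence R.
At position 2, choosing P makes rule 2 impossible to satisfy; hence R.
At position 3, choosing C makes rule 3 impossible to satisfy; hence R.
At position 4, choosing P makes rule 2 impossible to satisfy; hence R.
At position 7, choosing P makes rule 2 impossible to satisfy; hence C.
At position 8, choosing P makes rule 2 impossible to satisfy; hence C.
At position 9, choosing P makes rule 2 impossible to satisfy; hence C.
The only consistent sequence is: R R R R C C C C C R.
Check: rule 1 satisfied; rule 2 satisfied; rule 3 satisfied; rule 4 satisfied; rule 5 satisfied.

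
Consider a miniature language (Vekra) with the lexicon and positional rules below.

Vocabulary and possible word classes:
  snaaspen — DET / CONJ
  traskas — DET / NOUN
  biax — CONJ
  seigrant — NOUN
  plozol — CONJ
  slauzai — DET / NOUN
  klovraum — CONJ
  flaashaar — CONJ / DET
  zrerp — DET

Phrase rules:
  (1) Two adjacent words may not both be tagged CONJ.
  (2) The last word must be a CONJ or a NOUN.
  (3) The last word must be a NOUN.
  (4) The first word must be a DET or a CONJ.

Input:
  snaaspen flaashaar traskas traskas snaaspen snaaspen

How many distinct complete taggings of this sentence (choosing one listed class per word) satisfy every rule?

Candidates per position — 1:snaaspen {DET,CONJ}; 2:flaashaar {CONJ,DET}; 3:traskas {DET,NOUN}; 4:traskas {DET,NOUN}; 5:snaaspen {DET,CONJ}; 6:snaaspen {DET,CONJ}.
There are 64 candidate sequences in total.
Rule 3 cannot be satisfied by any choice of tags from the lexicon.
So there is no consistent tagging.
Count = 0.

0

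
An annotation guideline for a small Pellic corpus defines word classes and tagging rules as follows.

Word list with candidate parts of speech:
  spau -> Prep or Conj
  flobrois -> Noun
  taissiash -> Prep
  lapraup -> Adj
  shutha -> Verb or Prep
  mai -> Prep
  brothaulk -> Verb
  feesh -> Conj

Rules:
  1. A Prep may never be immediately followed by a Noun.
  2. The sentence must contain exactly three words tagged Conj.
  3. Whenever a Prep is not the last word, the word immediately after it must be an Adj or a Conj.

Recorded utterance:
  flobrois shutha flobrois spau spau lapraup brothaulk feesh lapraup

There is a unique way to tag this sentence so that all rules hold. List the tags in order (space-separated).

Candidates per position — 1:flobrois {Noun}; 2:shutha {Verb,Prep}; 3:flobrois {Noun}; 4:spau {Prep,Conj}; 5:spau {Prep,Conj}; 6:lapraup {Adj}; 7:brothaulk {Verb}; 8:feesh {Conj}; 9:lapraup {Adj}.
At position 2, choosing Prep makes rule 1 impossible to satisfy; hence Verb.
At position 4, choosing Prep makes rule 2 impossible to satisfy; hence Conj.
At position 5, choosing Prep makes rule 2 impossible to satisfy; hence Conj.
So the tagging must be: Noun Verb Noun Conj Conj Adj Verb Conj Adj.
Checking: rule 1 ✓; rule 2 ✓; rule 3 ✓.

Noun Verb Noun Conj Conj Adj Verb Conj Adj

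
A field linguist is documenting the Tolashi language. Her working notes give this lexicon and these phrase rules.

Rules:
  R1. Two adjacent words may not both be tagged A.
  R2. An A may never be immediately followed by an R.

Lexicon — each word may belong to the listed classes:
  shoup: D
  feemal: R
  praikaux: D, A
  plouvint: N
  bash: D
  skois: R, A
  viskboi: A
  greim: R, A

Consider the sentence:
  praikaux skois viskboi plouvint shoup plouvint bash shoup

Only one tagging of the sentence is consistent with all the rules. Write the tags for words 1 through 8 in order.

D R A N D N D D

Candidates per position — 1:praikaux {D,A}; 2:skois {R,A}; 3:viskboi {A}; 4:plouvint {N}; 5:shoup {D}; 6:plouvint {N}; 7:bash {D}; 8:shoup {D}.
Word 2 cannot be A — rule 1 would then fail for every completion. It is R.
Word 1 cannot be A — rule 2 would then fail for every completion. It is D.
The unique satisfying tagging is: D R A N D N D D.
Check: rule 1 ✓; rule 2 ✓.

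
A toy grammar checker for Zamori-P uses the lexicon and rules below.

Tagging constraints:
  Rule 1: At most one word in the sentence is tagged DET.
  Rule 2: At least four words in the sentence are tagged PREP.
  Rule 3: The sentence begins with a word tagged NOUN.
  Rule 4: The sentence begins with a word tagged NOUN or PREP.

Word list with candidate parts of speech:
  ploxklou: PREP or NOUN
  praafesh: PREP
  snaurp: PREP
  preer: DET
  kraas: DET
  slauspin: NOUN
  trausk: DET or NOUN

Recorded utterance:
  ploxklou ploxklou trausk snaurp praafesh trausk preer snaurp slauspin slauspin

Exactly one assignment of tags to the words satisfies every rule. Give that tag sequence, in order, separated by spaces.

Candidates per position — 1:ploxklou {PREP,NOUN}; 2:ploxklou {PREP,NOUN}; 3:trausk {DET,NOUN}; 4:snaurp {PREP}; 5:praafesh {PREP}; 6:trausk {DET,NOUN}; 7:preer {DET}; 8:snaurp {PREP}; 9:slauspin {NOUN}; 10:slauspin {NOUN}.
Position 1: PREP is ruled out by rule 3; that leaves NOUN.
Position 2: NOUN is ruled out by rule 2; that leaves PREP.
Position 3: DET is ruled out by rule 1; that leaves NOUN.
Position 6: DET is ruled out by rule 1; that leaves NOUN.
The only consistent sequence is: NOUN PREP NOUN PREP PREP NOUN DET PREP NOUN NOUN.
Verifying each rule — rule 1 ok; rule 2 ok; rule 3 ok; rule 4 ok.

NOUN PREP NOUN PREP PREP NOUN DET PREP NOUN NOUN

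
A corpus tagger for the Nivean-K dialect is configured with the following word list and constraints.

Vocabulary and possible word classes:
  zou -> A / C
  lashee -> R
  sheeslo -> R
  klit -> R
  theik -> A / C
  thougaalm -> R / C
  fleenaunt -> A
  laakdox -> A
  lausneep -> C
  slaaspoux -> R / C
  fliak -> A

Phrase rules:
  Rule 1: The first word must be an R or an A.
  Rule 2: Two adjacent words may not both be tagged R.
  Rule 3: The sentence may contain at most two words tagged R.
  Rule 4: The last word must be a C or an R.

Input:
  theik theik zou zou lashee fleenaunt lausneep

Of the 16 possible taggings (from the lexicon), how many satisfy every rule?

Candidates per position — 1:theik {A,C}; 2:theik {A,C}; 3:zou {A,C}; 4:zou {A,C}; 5:lashee {R}; 6:fleenaunt {A}; 7:lausneep {C}.
There are 16 candidate sequences in total.
Checking each against the rules leaves 8 sequences.
Count = 8.

8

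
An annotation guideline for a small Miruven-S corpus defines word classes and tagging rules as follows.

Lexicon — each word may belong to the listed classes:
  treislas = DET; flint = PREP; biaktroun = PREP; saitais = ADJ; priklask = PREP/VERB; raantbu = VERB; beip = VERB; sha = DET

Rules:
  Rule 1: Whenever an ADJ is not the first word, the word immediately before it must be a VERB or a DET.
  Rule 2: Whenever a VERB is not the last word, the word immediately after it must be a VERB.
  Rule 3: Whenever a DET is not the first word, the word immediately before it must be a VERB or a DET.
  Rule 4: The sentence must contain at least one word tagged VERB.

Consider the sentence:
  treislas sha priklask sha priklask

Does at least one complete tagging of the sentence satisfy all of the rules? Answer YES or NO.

NO

Candidates per position — 1:treislas {DET}; 2:sha {DET}; 3:priklask {PREP,VERB}; 4:sha {DET}; 5:priklask {PREP,VERB}.
Every candidate sequence violates at least one rule; no consistent tagging exists.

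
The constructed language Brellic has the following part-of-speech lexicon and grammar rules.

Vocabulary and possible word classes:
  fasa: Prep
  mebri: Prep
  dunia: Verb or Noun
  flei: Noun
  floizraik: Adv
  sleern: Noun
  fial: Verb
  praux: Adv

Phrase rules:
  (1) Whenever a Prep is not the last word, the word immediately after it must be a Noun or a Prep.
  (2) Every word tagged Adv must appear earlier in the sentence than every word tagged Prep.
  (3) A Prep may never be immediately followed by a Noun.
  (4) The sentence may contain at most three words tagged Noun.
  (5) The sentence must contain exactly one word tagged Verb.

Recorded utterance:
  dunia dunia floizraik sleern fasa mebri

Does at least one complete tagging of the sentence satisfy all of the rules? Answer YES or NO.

YES

Candidates per position — 1:dunia {Verb,Noun}; 2:dunia {Verb,Noun}; 3:floizraik {Adv}; 4:sleern {Noun}; 5:fasa {Prep}; 6:mebri {Prep}.
One satisfying assignment: Verb Noun Adv Noun Prep Prep.
Verifying each rule — rule 1 ok; rule 2 ok; rule 3 ok; rule 4 ok; rule 5 ok.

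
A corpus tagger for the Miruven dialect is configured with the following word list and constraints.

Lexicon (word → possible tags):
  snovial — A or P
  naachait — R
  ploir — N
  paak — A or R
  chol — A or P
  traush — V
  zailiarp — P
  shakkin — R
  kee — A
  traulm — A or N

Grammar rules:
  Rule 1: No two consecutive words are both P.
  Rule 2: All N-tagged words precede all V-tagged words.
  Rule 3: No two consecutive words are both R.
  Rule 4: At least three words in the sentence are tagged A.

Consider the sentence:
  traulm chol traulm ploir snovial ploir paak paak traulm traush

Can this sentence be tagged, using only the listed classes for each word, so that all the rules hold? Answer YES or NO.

Candidates per position — 1:traulm {A,N}; 2:chol {A,P}; 3:traulm {A,N}; 4:ploir {N}; 5:snovial {A,P}; 6:ploir {N}; 7:paak {A,R}; 8:paak {A,R}; 9:traulm {A,N}; 10:traush {V}.
One satisfying assignment: A P A N P N A R N V.
Check: rule 1 satisfied; rule 2 satisfied; rule 3 satisfied; rule 4 satisfied.

YES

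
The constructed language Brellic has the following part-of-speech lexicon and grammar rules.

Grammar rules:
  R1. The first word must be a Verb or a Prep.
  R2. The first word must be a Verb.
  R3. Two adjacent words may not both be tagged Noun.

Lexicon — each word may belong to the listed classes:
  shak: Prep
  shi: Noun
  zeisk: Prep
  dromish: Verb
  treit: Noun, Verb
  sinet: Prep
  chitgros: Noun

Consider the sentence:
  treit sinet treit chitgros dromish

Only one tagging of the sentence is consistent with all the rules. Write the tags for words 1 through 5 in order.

Candidates per position — 1:treit {Noun,Verb}; 2:sinet {Prep}; 3:treit {Noun,Verb}; 4:chitgros {Noun}; 5:dromish {Verb}.
Position 1: Noun is ruled out by rule 1; that leaves Verb.
Position 3: Noun is ruled out by rule 3; that leaves Verb.
The unique satisfying tagging is: Verb Prep Verb Noun Verb.
Check: rule 1 satisfied; rule 2 satisfied; rule 3 satisfied.

Verb Prep Verb Noun Verb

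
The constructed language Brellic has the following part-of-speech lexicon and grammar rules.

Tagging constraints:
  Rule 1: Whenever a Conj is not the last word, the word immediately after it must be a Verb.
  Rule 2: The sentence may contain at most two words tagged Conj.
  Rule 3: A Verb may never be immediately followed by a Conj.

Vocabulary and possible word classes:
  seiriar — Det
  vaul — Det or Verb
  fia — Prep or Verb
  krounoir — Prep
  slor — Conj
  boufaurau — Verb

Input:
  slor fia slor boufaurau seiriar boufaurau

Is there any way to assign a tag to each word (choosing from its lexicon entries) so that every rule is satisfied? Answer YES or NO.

Candidates per position — 1:slor {Conj}; 2:fia {Prep,Verb}; 3:slor {Conj}; 4:boufaurau {Verb}; 5:seiriar {Det}; 6:boufaurau {Verb}.
Every candidate sequence violates at least one rule; no consistent tagging exists.

NO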